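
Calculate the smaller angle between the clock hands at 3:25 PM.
Hour hand position: 3 x 30 + 25 x 0.5 = 102.5 degrees
Minute hand position: 25 x 6 = 150 degrees
Difference: |102.5 - 150| = 47.5 degrees
The angle between the hands is 47.5 degrees

Final answer: 47.5 degrees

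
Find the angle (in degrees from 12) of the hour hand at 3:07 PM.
The hour hand moves 30 degrees per hour and 0.5 degrees per minute.
At 3:07: (3) x 30 + 7 x 0.5 = 90 + 3.5 = 93.5 degrees

Final answer: 93.5 degrees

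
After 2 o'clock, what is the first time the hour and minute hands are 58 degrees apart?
At t minutes past 2:00, the hour hand is at 30 x 2 + 0.5t degrees and the minute hand is at 6t degrees.
The smaller angle between them is 58 degrees when |30H - 5.5t| = 58 or |30H - 5.5t| = 302.
With H = 2, solve 30 x 2 - 5.5t = +/- target for each target:
  t = (30 x 2 - 58) / 5.5 = 0.36
  t = (30 x 2 + 58) / 5.5 = 21.45
  t = (30 x 2 - 302) / 5.5 = -44 (outside (0, 60))
  t = (30 x 2 + 302) / 5.5 = 65.82 (outside (0, 60))
Valid solutions in (0, 60): {0.36, 21.45} minutes.
The first occurrence is t = 0.36 minutes.
The hands form a 58-degree angle at 0.36 minutes past 2:00.

Final answer: 0.36 minutes past 2:00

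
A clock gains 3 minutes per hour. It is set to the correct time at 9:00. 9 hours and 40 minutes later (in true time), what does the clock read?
For every 60 true minutes, the faulty clock advances 60 + 3 = 63 minutes.
True elapsed: 9 hours and 40 minutes = 580 minutes.
Faulty clock advances: 580 x 63/60 = 609 minutes (drift: 29 minutes ahead).
Shown time: 9:00 + 609 minutes = 7:09.

Final answer: 7:09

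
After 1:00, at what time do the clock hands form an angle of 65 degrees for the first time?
At t minutes past 1:00, the hour hand is at 30 x 1 + 0.5t degrees and the minute hand is at 6t degrees.
The smaller angle between them is 65 degrees when |30H - 5.5t| = 65 or |30H - 5.5t| = 295.
With H = 1, solve 30 x 1 - 5.5t = +/- target for each target:
  t = (30 x 1 - 65) / 5.5 = -6.36 (outside (0, 60))
  t = (30 x 1 + 65) / 5.5 = 17.27
  t = (30 x 1 - 295) / 5.5 = -48.18 (outside (0, 60))
  t = (30 x 1 + 295) / 5.5 = 59.09
Valid solutions in (0, 60): {17.27, 59.09} minutes.
The first occurrence is t = 17.27 minutes.
The hands form a 65-degree angle at 17.27 minutes past 1:00.

Final answer: 17.27 minutes past 1:00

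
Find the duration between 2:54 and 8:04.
From 2:54 to 8:04:
(8 x 60 + 4) - (2 x 60 + 54) = 484 - 174 = 310 minutes
= 5 hours and 10 minutes

Final answer: 5 hours and 10 minutes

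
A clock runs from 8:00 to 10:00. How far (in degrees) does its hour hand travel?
The hour hand moves 0.5 degrees per minute.
Time elapsed: 10:00 - 8:00 = 120 minutes
Angular displacement: 120 x 0.5 = 60 degrees

Final answer: 60 degrees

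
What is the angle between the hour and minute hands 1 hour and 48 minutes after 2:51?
First find the time 1 hour and 48 minutes after 2:51.
Total minutes: 2 x 60 + 51 + 1 x 60 + 48 = 279.
279 mod 720 = 279 minutes = 4:39.
Now compute the angle at 4:39:
Hour hand: 4 x 30 + 39 x 0.5 = 139.5 degrees
Minute hand: 39 x 6 = 234 degrees
Difference: |139.5 - 234| = 94.5 degrees
The angle is 94.5 degrees

Final answer: 94.5 degrees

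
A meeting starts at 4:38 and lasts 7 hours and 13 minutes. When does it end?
Starting time: 4:38
Adding 13 minutes to 38 minutes: 38 + 13 = 51 minutes
Adding 7 hours: 4 + 7 = 11
Final time: 11:51

Final answer: 11:51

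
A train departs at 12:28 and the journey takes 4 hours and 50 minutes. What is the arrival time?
Starting time: 12:28
Adding 50 minutes to 28 minutes: 28 + 50 = 78 minutes = 1 hour and 18 minutes
Adding 4 hours: 12 + 4 + 1 (carry) = 17 - 12 = 5
Final time: 5:18

Final answer: 5:18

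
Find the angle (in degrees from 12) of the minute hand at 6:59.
The minute hand moves 6 degrees per minute.
At 6:59: 59 x 6 = 354 degrees

Final answer: 354 degrees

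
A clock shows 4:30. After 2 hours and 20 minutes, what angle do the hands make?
First find the time 2 hours and 20 minutes after 4:30.
Total minutes: 4 x 60 + 30 + 2 x 60 + 20 = 410.
410 mod 720 = 410 minutes = 6:50.
Now compute the angle at 6:50:
Hour hand: 6 x 30 + 50 x 0.5 = 205 degrees
Minute hand: 50 x 6 = 300 degrees
Difference: |205 - 300| = 95 degrees
The angle is 95 degrees

Final answer: 95 degrees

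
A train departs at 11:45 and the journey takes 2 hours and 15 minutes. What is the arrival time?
Starting time: 11:45
Adding 15 minutes to 45 minutes: 45 + 15 = 60 minutes = 1 hour
Adding 2 hours: 11 + 2 + 1 (carry) = 14 - 12 = 2
Final time: 2:00

Final answer: 2:00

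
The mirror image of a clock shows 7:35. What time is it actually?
Reflection across the vertical (12-6) axis maps a hand at angle A degrees to (360 - A) degrees, which sends a reading of T minutes past 12:00 to (720 - T) minutes past 12:00.
Mirror reads 7:35 = 455 minutes past 12:00.
Actual time: (720 - 455) mod 720 = 265 minutes = 4:25.

Final answer: 4:25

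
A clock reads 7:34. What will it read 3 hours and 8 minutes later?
Starting time: 7:34
Adding 8 minutes to 34 minutes: 34 + 8 = 42 minutes
Adding 3 hours: 7 + 3 = 10
Final time: 10:42

Final answer: 10:42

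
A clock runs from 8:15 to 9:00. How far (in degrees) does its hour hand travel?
The hour hand moves 0.5 degrees per minute.
Time elapsed: 9:00 - 8:15 = 45 minutes
Angular displacement: 45 x 0.5 = 22.5 degrees

Final answer: 22.5 degrees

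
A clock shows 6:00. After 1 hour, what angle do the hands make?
First find the time 1 hour after 6:00.
Total minutes: 6 x 60 + 0 + 1 x 60 + 0 = 420.
420 mod 720 = 420 minutes = 7:00.
Now compute the angle at 7:00:
Hour hand: 7 x 30 + 0 x 0.5 = 210 degrees
Minute hand: 0 x 6 = 0 degrees
Difference: |210 - 0| = 210 degrees
Smaller angle: 360 - 210 = 150 degrees

Final answer: 150 degrees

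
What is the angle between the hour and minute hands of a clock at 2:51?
Hour hand position: 2 x 30 + 51 x 0.5 = 85.5 degrees
Minute hand position: 51 x 6 = 306 degrees
Difference: |85.5 - 306| = 220.5 degrees
Since 220.5 > 180, the smaller angle is 360 - 220.5 = 139.5 degrees

Final answer: 139.5 degrees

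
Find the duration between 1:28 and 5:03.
From 1:28 to 5:03:
(5 x 60 + 3) - (1 x 60 + 28) = 303 - 88 = 215 minutes
= 3 hours and 35 minutes

Final answer: 3 hours and 35 minutes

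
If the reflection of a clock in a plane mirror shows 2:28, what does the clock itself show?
Reflection across the vertical (12-6) axis maps a hand at angle A degrees to (360 - A) degrees, which sends a reading of T minutes past 12:00 to (720 - T) minutes past 12:00.
Mirror reads 2:28 = 148 minutes past 12:00.
Actual time: (720 - 148) mod 720 = 572 minutes = 9:32.

Final answer: 9:32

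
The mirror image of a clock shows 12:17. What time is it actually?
Reflection across the vertical (12-6) axis maps a hand at angle A degrees to (360 - A) degrees, which sends a reading of T minutes past 12:00 to (720 - T) minutes past 12:00.
Mirror reads 12:17 = 17 minutes past 12:00.
Actual time: (720 - 17) mod 720 = 703 minutes = 11:43.

Final answer: 11:43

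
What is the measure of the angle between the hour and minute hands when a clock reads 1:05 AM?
Hour hand position: 1 x 30 + 5 x 0.5 = 32.5 degrees
Minute hand position: 5 x 6 = 30 degrees
Difference: |32.5 - 30| = 2.5 degrees
The angle between the hands is 2.5 degrees

Final answer: 2.5 degrees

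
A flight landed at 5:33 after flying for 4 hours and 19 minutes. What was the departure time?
Starting time: 5:33 = 333 total minutes past 12:00
Subtracting: 4 hours and 19 minutes = 259 minutes
333 - 259 = 74 minutes
= 1 hour and 14 minutes past 12:00 = 1:14

Final answer: 1:14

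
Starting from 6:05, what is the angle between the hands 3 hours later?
First find the time 3 hours after 6:05.
Total minutes: 6 x 60 + 5 + 3 x 60 + 0 = 545.
545 mod 720 = 545 minutes = 9:05.
Now compute the angle at 9:05:
Hour hand: 9 x 30 + 5 x 0.5 = 272.5 degrees
Minute hand: 5 x 6 = 30 degrees
Difference: |272.5 - 30| = 242.5 degrees
Smaller angle: 360 - 242.5 = 117.5 degrees

Final answer: 117.5 degrees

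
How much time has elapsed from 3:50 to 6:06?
From 3:50 to 6:06:
(6 x 60 + 6) - (3 x 60 + 50) = 366 - 230 = 136 minutes
= 2 hours and 16 minutes

Final answer: 2 hours and 16 minutes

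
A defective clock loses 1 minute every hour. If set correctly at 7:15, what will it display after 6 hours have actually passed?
For every 60 true minutes, the faulty clock advances 60 - 1 = 59 minutes.
True elapsed: 6 hours = 360 minutes.
Faulty clock advances: 360 x 59/60 = 354 minutes (drift: 6 minutes behind).
Shown time: 7:15 + 354 minutes = 1:09.

Final answer: 1:09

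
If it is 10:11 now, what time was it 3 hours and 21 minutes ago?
Starting time: 10:11 = 611 total minutes past 12:00
Subtracting: 3 hours and 21 minutes = 201 minutes
611 - 201 = 410 minutes
= 6 hours and 50 minutes past 12:00 = 6:50

Final answer: 6:50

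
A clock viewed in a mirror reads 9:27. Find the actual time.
Reflection across the vertical (12-6) axis maps a hand at angle A degrees to (360 - A) degrees, which sends a reading of T minutes past 12:00 to (720 - T) minutes past 12:00.
Mirror reads 9:27 = 567 minutes past 12:00.
Actual time: (720 - 567) mod 720 = 153 minutes = 2:33.

Final answer: 2:33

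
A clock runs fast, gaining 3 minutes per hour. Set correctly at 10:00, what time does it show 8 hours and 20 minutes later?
For every 60 true minutes, the faulty clock advances 60 + 3 = 63 minutes.
True elapsed: 8 hours and 20 minutes = 500 minutes.
Faulty clock advances: 500 x 63/60 = 525 minutes (drift: 25 minutes ahead).
Shown time: 10:00 + 525 minutes = 6:45.

Final answer: 6:45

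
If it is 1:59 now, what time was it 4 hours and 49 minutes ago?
Starting time: 1:59 = 119 total minutes past 12:00
Subtracting: 4 hours and 49 minutes = 289 minutes
119 - 289 = -170 (negative, add 12 hours = 720) = 550 minutes
= 9 hours and 10 minutes past 12:00 = 9:10

Final answer: 9:10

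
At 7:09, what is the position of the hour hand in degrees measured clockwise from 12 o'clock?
The hour hand moves 30 degrees per hour and 0.5 degrees per minute.
At 7:09: (7) x 30 + 9 x 0.5 = 210 + 4.5 = 214.5 degrees

Final answer: 214.5 degrees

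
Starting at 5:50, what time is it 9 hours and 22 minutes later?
Starting time: 5:50
Adding 22 minutes to 50 minutes: 50 + 22 = 72 minutes = 1 hour and 12 minutes
Adding 9 hours: 5 + 9 + 1 (carry) = 15 - 12 = 3
Final time: 3:12

Final answer: 3:12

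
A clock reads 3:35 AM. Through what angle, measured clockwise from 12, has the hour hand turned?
The hour hand moves 30 degrees per hour and 0.5 degrees per minute.
At 3:35: (3) x 30 + 35 x 0.5 = 90 + 17.5 = 107.5 degrees

Final answer: 107.5 degrees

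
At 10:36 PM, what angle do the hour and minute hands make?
Hour hand position: 10 x 30 + 36 x 0.5 = 318 degrees
Minute hand position: 36 x 6 = 216 degrees
Difference: |318 - 216| = 102 degrees
The angle between the hands is 102 degrees

Final answer: 102 degrees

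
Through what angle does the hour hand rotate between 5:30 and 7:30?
The hour hand moves 0.5 degrees per minute.
Time elapsed: 7:30 - 5:30 = 120 minutes
Angular displacement: 120 x 0.5 = 60 degrees

Final answer: 60 degrees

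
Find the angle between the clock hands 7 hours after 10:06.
First find the time 7 hours after 10:06.
Total minutes: 10 x 60 + 6 + 7 x 60 + 0 = 1026.
1026 mod 720 = 306 minutes = 5:06.
Now compute the angle at 5:06:
Hour hand: 5 x 30 + 6 x 0.5 = 153 degrees
Minute hand: 6 x 6 = 36 degrees
Difference: |153 - 36| = 117 degrees
The angle is 117 degrees

Final answer: 117 degrees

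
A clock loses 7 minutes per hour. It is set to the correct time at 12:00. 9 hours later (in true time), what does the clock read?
For every 60 true minutes, the faulty clock advances 60 - 7 = 53 minutes.
True elapsed: 9 hours = 540 minutes.
Faulty clock advances: 540 x 53/60 = 477 minutes (drift: 63 minutes behind).
Shown time: 12:00 + 477 minutes = 7:57.

Final answer: 7:57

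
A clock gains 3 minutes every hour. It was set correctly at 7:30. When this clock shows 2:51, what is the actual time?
For every 60 true minutes, the faulty clock advances 63 minutes, so 1 faulty-clock minute corresponds to 60/63 true minutes.
From 7:30 to 2:51 on the faulty dial is 441 minutes.
True elapsed: 441 x 60/63 = 420 minutes = 7 hours.
True time: 7:30 + 7 hours = 2:30.

Final answer: 2:30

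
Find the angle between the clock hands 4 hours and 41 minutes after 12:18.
First find the time 4 hours and 41 minutes after 12:18.
Total minutes: 12 x 60 + 18 + 4 x 60 + 41 = 1019.
1019 mod 720 = 299 minutes = 4:59.
Now compute the angle at 4:59:
Hour hand: 4 x 30 + 59 x 0.5 = 149.5 degrees
Minute hand: 59 x 6 = 354 degrees
Difference: |149.5 - 354| = 204.5 degrees
Smaller angle: 360 - 204.5 = 155.5 degrees

Final answer: 155.5 degrees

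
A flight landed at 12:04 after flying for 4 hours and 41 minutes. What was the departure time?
Starting time: 12:04 = 4 total minutes past 12:00
Subtracting: 4 hours and 41 minutes = 281 minutes
4 - 281 = -277 (negative, add 12 hours = 720) = 443 minutes
= 7 hours and 23 minutes past 12:00 = 7:23

Final answer: 7:23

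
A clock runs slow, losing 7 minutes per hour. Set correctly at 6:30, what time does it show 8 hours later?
For every 60 true minutes, the faulty clock advances 60 - 7 = 53 minutes.
True elapsed: 8 hours = 480 minutes.
Faulty clock advances: 480 x 53/60 = 424 minutes (drift: 56 minutes behind).
Shown time: 6:30 + 424 minutes = 1:34.

Final answer: 1:34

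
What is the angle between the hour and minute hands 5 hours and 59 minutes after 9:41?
First find the time 5 hours and 59 minutes after 9:41.
Total minutes: 9 x 60 + 41 + 5 x 60 + 59 = 940.
940 mod 720 = 220 minutes = 3:40.
Now compute the angle at 3:40:
Hour hand: 3 x 30 + 40 x 0.5 = 110 degrees
Minute hand: 40 x 6 = 240 degrees
Difference: |110 - 240| = 130 degrees
The angle is 130 degrees

Final answer: 130 degrees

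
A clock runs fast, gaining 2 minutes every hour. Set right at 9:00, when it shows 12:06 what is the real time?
For every 60 true minutes, the faulty clock advances 62 minutes, so 1 faulty-clock minute corresponds to 60/62 true minutes.
From 9:00 to 12:06 on the faulty dial is 186 minutes.
True elapsed: 186 x 60/62 = 180 minutes = 3 hours.
True time: 9:00 + 3 hours = 12:00.

Final answer: 12:00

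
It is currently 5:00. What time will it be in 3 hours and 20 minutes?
Starting time: 5:00
Adding 20 minutes to 0 minutes: 0 + 20 = 20 minutes
Adding 3 hours: 5 + 3 = 8
Final time: 8:20

Final answer: 8:20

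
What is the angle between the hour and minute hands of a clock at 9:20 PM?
Hour hand position: 9 x 30 + 20 x 0.5 = 280 degrees
Minute hand position: 20 x 6 = 120 degrees
Difference: |280 - 120| = 160 degrees
The angle between the hands is 160 degrees

Final answer: 160 degrees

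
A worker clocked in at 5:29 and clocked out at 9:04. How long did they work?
From 5:29 to 9:04:
(9 x 60 + 4) - (5 x 60 + 29) = 544 - 329 = 215 minutes
= 3 hours and 35 minutes

Final answer: 3 hours and 35 minutes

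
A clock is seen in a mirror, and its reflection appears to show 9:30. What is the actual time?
Reflection across the vertical (12-6) axis maps a hand at angle A degrees to (360 - A) degrees, which sends a reading of T minutes past 12:00 to (720 - T) minutes past 12:00.
Mirror reads 9:30 = 570 minutes past 12:00.
Actual time: (720 - 570) mod 720 = 150 minutes = 2:30.

Final answer: 2:30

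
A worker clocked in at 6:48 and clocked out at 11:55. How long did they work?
From 6:48 to 11:55:
(11 x 60 + 55) - (6 x 60 + 48) = 715 - 408 = 307 minutes
= 5 hours and 7 minutes

Final answer: 5 hours and 7 minutes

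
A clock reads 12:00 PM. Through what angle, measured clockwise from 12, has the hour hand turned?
The hour hand moves 30 degrees per hour and 0.5 degrees per minute.
At 12:00: (0) x 30 + 0 x 0.5 = 0 + 0 = 0 degrees

Final answer: 0 degrees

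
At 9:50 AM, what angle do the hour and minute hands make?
Hour hand position: 9 x 30 + 50 x 0.5 = 295 degrees
Minute hand position: 50 x 6 = 300 degrees
Difference: |295 - 300| = 5 degrees
The angle between the hands is 5 degrees

Final answer: 5 degrees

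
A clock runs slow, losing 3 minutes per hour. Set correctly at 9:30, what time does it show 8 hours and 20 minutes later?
For every 60 true minutes, the faulty clock advances 60 - 3 = 57 minutes.
True elapsed: 8 hours and 20 minutes = 500 minutes.
Faulty clock advances: 500 x 57/60 = 475 minutes (drift: 25 minutes behind).
Shown time: 9:30 + 475 minutes = 5:25.

Final answer: 5:25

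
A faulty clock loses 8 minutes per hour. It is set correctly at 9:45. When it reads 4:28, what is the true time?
For every 60 true minutes, the faulty clock advances 52 minutes, so 1 faulty-clock minute corresponds to 60/52 true minutes.
From 9:45 to 4:28 on the faulty dial is 403 minutes.
True elapsed: 403 x 60/52 = 465 minutes = 7 hours and 45 minutes.
True time: 9:45 + 7 hours and 45 minutes = 5:30.

Final answer: 5:30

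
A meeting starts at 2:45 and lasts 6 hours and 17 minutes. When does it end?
Starting time: 2:45
Adding 17 minutes to 45 minutes: 45 + 17 = 62 minutes = 1 hour and 2 minutes
Adding 6 hours: 2 + 6 + 1 (carry) = 9
Final time: 9:02

Final answer: 9:02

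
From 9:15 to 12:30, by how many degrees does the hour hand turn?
The hour hand moves 0.5 degrees per minute.
Time elapsed: 12:30 - 9:15 = 195 minutes
Angular displacement: 195 x 0.5 = 97.5 degrees

Final answer: 97.5 degrees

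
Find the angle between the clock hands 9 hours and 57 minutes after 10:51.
First find the time 9 hours and 57 minutes after 10:51.
Total minutes: 10 x 60 + 51 + 9 x 60 + 57 = 1248.
1248 mod 720 = 528 minutes = 8:48.
Now compute the angle at 8:48:
Hour hand: 8 x 30 + 48 x 0.5 = 264 degrees
Minute hand: 48 x 6 = 288 degrees
Difference: |264 - 288| = 24 degrees
The angle is 24 degrees

Final answer: 24 degrees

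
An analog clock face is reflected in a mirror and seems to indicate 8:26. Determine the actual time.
Reflection across the vertical (12-6) axis maps a hand at angle A degrees to (360 - A) degrees, which sends a reading of T minutes past 12:00 to (720 - T) minutes past 12:00.
Mirror reads 8:26 = 506 minutes past 12:00.
Actual time: (720 - 506) mod 720 = 214 minutes = 3:34.

Final answer: 3:34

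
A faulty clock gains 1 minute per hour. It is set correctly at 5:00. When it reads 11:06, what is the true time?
For every 60 true minutes, the faulty clock advances 61 minutes, so 1 faulty-clock minute corresponds to 60/61 true minutes.
From 5:00 to 11:06 on the faulty dial is 366 minutes.
True elapsed: 366 x 60/61 = 360 minutes = 6 hours.
True time: 5:00 + 6 hours = 11:00.

Final answer: 11:00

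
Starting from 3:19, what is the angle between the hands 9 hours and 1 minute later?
First find the time 9 hours and 1 minute after 3:19.
Total minutes: 3 x 60 + 19 + 9 x 60 + 1 = 740.
740 mod 720 = 20 minutes = 12:20.
Now compute the angle at 12:20:
Hour hand: 0 x 30 + 20 x 0.5 = 10 degrees
Minute hand: 20 x 6 = 120 degrees
Difference: |10 - 120| = 110 degrees
The angle is 110 degrees

Final answer: 110 degrees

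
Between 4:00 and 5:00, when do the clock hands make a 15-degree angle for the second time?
At t minutes past 4:00, the hour hand is at 30 x 4 + 0.5t degrees and the minute hand is at 6t degrees.
The smaller angle between them is 15 degrees when |30H - 5.5t| = 15 or |30H - 5.5t| = 345.
With H = 4, solve 30 x 4 - 5.5t = +/- target for each target:
  t = (30 x 4 - 15) / 5.5 = 19.09
  t = (30 x 4 + 15) / 5.5 = 24.55
  t = (30 x 4 - 345) / 5.5 = -40.91 (outside (0, 60))
  t = (30 x 4 + 345) / 5.5 = 84.55 (outside (0, 60))
Valid solutions in (0, 60): {19.09, 24.55} minutes.
The second occurrence is t = 24.55 minutes.
The hands form a 15-degree angle at 24.55 minutes past 4:00.

Final answer: 24.55 minutes past 4:00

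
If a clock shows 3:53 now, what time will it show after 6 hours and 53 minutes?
Starting time: 3:53
Adding 53 minutes to 53 minutes: 53 + 53 = 106 minutes = 1 hour and 46 minutes
Adding 6 hours: 3 + 6 + 1 (carry) = 10
Final time: 10:46

Final answer: 10:46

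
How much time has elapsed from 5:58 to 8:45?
From 5:58 to 8:45:
(8 x 60 + 45) - (5 x 60 + 58) = 525 - 358 = 167 minutes
= 2 hours and 47 minutes

Final answer: 2 hours and 47 minutes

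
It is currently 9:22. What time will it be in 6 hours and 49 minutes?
Starting time: 9:22
Adding 49 minutes to 22 minutes: 22 + 49 = 71 minutes = 1 hour and 11 minutes
Adding 6 hours: 9 + 6 + 1 (carry) = 16 - 12 = 4
Final time: 4:11

Final answer: 4:11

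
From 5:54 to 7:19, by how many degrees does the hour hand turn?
The hour hand moves 0.5 degrees per minute.
Time elapsed: 7:19 - 5:54 = 85 minutes
Angular displacement: 85 x 0.5 = 42.5 degrees

Final answer: 42.5 degrees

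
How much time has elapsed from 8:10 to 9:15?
From 8:10 to 9:15:
(9 x 60 + 15) - (8 x 60 + 10) = 555 - 490 = 65 minutes
= 1 hour and 5 minutes

Final answer: 1 hour and 5 minutes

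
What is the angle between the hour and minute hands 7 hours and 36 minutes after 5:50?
First find the time 7 hours and 36 minutes after 5:50.
Total minutes: 5 x 60 + 50 + 7 x 60 + 36 = 806.
806 mod 720 = 86 minutes = 1:26.
Now compute the angle at 1:26:
Hour hand: 1 x 30 + 26 x 0.5 = 43 degrees
Minute hand: 26 x 6 = 156 degrees
Difference: |43 - 156| = 113 degrees
The angle is 113 degrees

Final answer: 113 degrees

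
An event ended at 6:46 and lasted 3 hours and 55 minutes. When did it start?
Starting time: 6:46 = 406 total minutes past 12:00
Subtracting: 3 hours and 55 minutes = 235 minutes
406 - 235 = 171 minutes
= 2 hours and 51 minutes past 12:00 = 2:51

Final answer: 2:51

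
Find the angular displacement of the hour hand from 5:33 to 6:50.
The hour hand moves 0.5 degrees per minute.
Time elapsed: 6:50 - 5:33 = 77 minutes
Angular displacement: 77 x 0.5 = 38.5 degrees

Final answer: 38.5 degrees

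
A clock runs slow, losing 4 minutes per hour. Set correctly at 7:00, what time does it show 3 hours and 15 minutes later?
For every 60 true minutes, the faulty clock advances 60 - 4 = 56 minutes.
True elapsed: 3 hours and 15 minutes = 195 minutes.
Faulty clock advances: 195 x 56/60 = 182 minutes (drift: 13 minutes behind).
Shown time: 7:00 + 182 minutes = 10:02.

Final answer: 10:02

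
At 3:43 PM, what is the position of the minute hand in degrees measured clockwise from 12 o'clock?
The minute hand moves 6 degrees per minute.
At 3:43: 43 x 6 = 258 degrees

Final answer: 258 degrees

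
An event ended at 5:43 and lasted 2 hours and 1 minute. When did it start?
Starting time: 5:43 = 343 total minutes past 12:00
Subtracting: 2 hours and 1 minute = 121 minutes
343 - 121 = 222 minutes
= 3 hours and 42 minutes past 12:00 = 3:42

Final answer: 3:42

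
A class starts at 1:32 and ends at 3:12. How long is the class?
From 1:32 to 3:12:
(3 x 60 + 12) - (1 x 60 + 32) = 192 - 92 = 100 minutes
= 1 hour and 40 minutes

Final answer: 1 hour and 40 minutes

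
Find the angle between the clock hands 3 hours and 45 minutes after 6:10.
First find the time 3 hours and 45 minutes after 6:10.
Total minutes: 6 x 60 + 10 + 3 x 60 + 45 = 595.
595 mod 720 = 595 minutes = 9:55.
Now compute the angle at 9:55:
Hour hand: 9 x 30 + 55 x 0.5 = 297.5 degrees
Minute hand: 55 x 6 = 330 degrees
Difference: |297.5 - 330| = 32.5 degrees
The angle is 32.5 degrees

Final answer: 32.5 degrees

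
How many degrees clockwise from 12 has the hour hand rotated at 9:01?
The hour hand moves 30 degrees per hour and 0.5 degrees per minute.
At 9:01: (9) x 30 + 1 x 0.5 = 270 + 0.5 = 270.5 degrees

Final answer: 270.5 degrees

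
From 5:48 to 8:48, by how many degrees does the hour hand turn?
The hour hand moves 0.5 degrees per minute.
Time elapsed: 8:48 - 5:48 = 180 minutes
Angular displacement: 180 x 0.5 = 90 degrees

Final answer: 90 degrees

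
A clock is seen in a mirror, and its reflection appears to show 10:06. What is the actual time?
Reflection across the vertical (12-6) axis maps a hand at angle A degrees to (360 - A) degrees, which sends a reading of T minutes past 12:00 to (720 - T) minutes past 12:00.
Mirror reads 10:06 = 606 minutes past 12:00.
Actual time: (720 - 606) mod 720 = 114 minutes = 1:54.

Final answer: 1:54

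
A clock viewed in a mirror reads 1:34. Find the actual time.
Reflection across the vertical (12-6) axis maps a hand at angle A degrees to (360 - A) degrees, which sends a reading of T minutes past 12:00 to (720 - T) minutes past 12:00.
Mirror reads 1:34 = 94 minutes past 12:00.
Actual time: (720 - 94) mod 720 = 626 minutes = 10:26.

Final answer: 10:26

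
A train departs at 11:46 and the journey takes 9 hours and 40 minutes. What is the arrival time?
Starting time: 11:46
Adding 40 minutes to 46 minutes: 46 + 40 = 86 minutes = 1 hour and 26 minutes
Adding 9 hours: 11 + 9 + 1 (carry) = 21 - 12 = 9
Final time: 9:26

Final answer: 9:26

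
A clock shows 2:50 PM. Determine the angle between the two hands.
Hour hand position: 2 x 30 + 50 x 0.5 = 85 degrees
Minute hand position: 50 x 6 = 300 degrees
Difference: |85 - 300| = 215 degrees
Since 215 > 180, the smaller angle is 360 - 215 = 145 degrees

Final answer: 145 degrees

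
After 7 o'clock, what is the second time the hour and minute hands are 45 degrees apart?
At t minutes past 7:00, the hour hand is at 30 x 7 + 0.5t degrees and the minute hand is at 6t degrees.
The smaller angle between them is 45 degrees when |30H - 5.5t| = 45 or |30H - 5.5t| = 315.
With H = 7, solve 30 x 7 - 5.5t = +/- target for each target:
  t = (30 x 7 - 45) / 5.5 = 30
  t = (30 x 7 + 45) / 5.5 = 46.36
  t = (30 x 7 - 315) / 5.5 = -19.09 (outside (0, 60))
  t = (30 x 7 + 315) / 5.5 = 95.45 (outside (0, 60))
Valid solutions in (0, 60): {30, 46.36} minutes.
The second occurrence is t = 46.36 minutes.
The hands form a 45-degree angle at 46.36 minutes past 7:00.

Final answer: 46.36 minutes past 7:00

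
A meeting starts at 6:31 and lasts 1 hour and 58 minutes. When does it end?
Starting time: 6:31
Adding 58 minutes to 31 minutes: 31 + 58 = 89 minutes = 1 hour and 29 minutes
Adding 1 hour: 6 + 1 + 1 (carry) = 8
Final time: 8:29

Final answer: 8:29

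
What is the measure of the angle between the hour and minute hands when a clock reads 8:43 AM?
Hour hand position: 8 x 30 + 43 x 0.5 = 261.5 degrees
Minute hand position: 43 x 6 = 258 degrees
Difference: |261.5 - 258| = 3.5 degrees
The angle between the hands is 3.5 degrees

Final answer: 3.5 degrees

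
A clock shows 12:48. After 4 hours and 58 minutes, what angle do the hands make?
First find the time 4 hours and 58 minutes after 12:48.
Total minutes: 12 x 60 + 48 + 4 x 60 + 58 = 1066.
1066 mod 720 = 346 minutes = 5:46.
Now compute the angle at 5:46:
Hour hand: 5 x 30 + 46 x 0.5 = 173 degrees
Minute hand: 46 x 6 = 276 degrees
Difference: |173 - 276| = 103 degrees
The angle is 103 degrees

Final answer: 103 degrees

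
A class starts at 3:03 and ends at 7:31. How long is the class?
From 3:03 to 7:31:
(7 x 60 + 31) - (3 x 60 + 3) = 451 - 183 = 268 minutes
= 4 hours and 28 minutes

Final answer: 4 hours and 28 minutes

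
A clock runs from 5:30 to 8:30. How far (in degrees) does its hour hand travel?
The hour hand moves 0.5 degrees per minute.
Time elapsed: 8:30 - 5:30 = 180 minutes
Angular displacement: 180 x 0.5 = 90 degrees

Final answer: 90 degrees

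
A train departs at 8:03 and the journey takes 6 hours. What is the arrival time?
Starting time: 8:03
Adding 0 minutes to 3 minutes: 3 + 0 = 3 minutes
Adding 6 hours: 8 + 6 = 14 - 12 = 2
Final time: 2:03

Final answer: 2:03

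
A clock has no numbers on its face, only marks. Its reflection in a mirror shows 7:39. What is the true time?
Reflection across the vertical (12-6) axis maps a hand at angle A degrees to (360 - A) degrees, which sends a reading of T minutes past 12:00 to (720 - T) minutes past 12:00.
Mirror reads 7:39 = 459 minutes past 12:00.
Actual time: (720 - 459) mod 720 = 261 minutes = 4:21.

Final answer: 4:21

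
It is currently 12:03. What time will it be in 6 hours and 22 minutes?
Starting time: 12:03
Adding 22 minutes to 3 minutes: 3 + 22 = 25 minutes
Adding 6 hours: 12 + 6 = 18 - 12 = 6
Final time: 6:25

Final answer: 6:25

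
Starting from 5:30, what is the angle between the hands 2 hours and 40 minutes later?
First find the time 2 hours and 40 minutes after 5:30.
Total minutes: 5 x 60 + 30 + 2 x 60 + 40 = 490.
490 mod 720 = 490 minutes = 8:10.
Now compute the angle at 8:10:
Hour hand: 8 x 30 + 10 x 0.5 = 245 degrees
Minute hand: 10 x 6 = 60 degrees
Difference: |245 - 60| = 185 degrees
Smaller angle: 360 - 185 = 175 degrees

Final answer: 175 degrees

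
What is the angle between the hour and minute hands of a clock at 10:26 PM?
Hour hand position: 10 x 30 + 26 x 0.5 = 313 degrees
Minute hand position: 26 x 6 = 156 degrees
Difference: |313 - 156| = 157 degrees
The angle between the hands is 157 degrees

Final answer: 157 degrees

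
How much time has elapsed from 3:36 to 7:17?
From 3:36 to 7:17:
(7 x 60 + 17) - (3 x 60 + 36) = 437 - 216 = 221 minutes
= 3 hours and 41 minutes

Final answer: 3 hours and 41 minutes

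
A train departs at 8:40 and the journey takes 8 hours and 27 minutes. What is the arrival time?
Starting time: 8:40
Adding 27 minutes to 40 minutes: 40 + 27 = 67 minutes = 1 hour and 7 minutes
Adding 8 hours: 8 + 8 + 1 (carry) = 17 - 12 = 5
Final time: 5:07

Final answer: 5:07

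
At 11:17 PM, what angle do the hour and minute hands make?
Hour hand position: 11 x 30 + 17 x 0.5 = 338.5 degrees
Minute hand position: 17 x 6 = 102 degrees
Difference: |338.5 - 102| = 236.5 degrees
Since 236.5 > 180, the smaller angle is 360 - 236.5 = 123.5 degrees

Final answer: 123.5 degrees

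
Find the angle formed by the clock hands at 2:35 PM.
Hour hand position: 2 x 30 + 35 x 0.5 = 77.5 degrees
Minute hand position: 35 x 6 = 210 degrees
Difference: |77.5 - 210| = 132.5 degrees
The angle between the hands is 132.5 degrees

Final answer: 132.5 degrees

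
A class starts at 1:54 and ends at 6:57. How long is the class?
From 1:54 to 6:57:
(6 x 60 + 57) - (1 x 60 + 54) = 417 - 114 = 303 minutes
= 5 hours and 3 minutes

Final answer: 5 hours and 3 minutes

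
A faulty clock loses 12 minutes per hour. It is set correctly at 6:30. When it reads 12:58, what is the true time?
For every 60 true minutes, the faulty clock advances 48 minutes, so 1 faulty-clock minute corresponds to 60/48 true minutes.
From 6:30 to 12:58 on the faulty dial is 388 minutes.
True elapsed: 388 x 60/48 = 485 minutes = 8 hours and 5 minutes.
True time: 6:30 + 8 hours and 5 minutes = 2:35.

Final answer: 2:35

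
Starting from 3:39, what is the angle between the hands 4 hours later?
First find the time 4 hours after 3:39.
Total minutes: 3 x 60 + 39 + 4 x 60 + 0 = 459.
459 mod 720 = 459 minutes = 7:39.
Now compute the angle at 7:39:
Hour hand: 7 x 30 + 39 x 0.5 = 229.5 degrees
Minute hand: 39 x 6 = 234 degrees
Difference: |229.5 - 234| = 4.5 degrees
The angle is 4.5 degrees

Final answer: 4.5 degrees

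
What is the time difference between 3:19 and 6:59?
From 3:19 to 6:59:
(6 x 60 + 59) - (3 x 60 + 19) = 419 - 199 = 220 minutes
= 3 hours and 40 minutes

Final answer: 3 hours and 40 minutes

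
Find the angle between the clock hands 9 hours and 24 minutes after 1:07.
First find the time 9 hours and 24 minutes after 1:07.
Total minutes: 1 x 60 + 7 + 9 x 60 + 24 = 631.
631 mod 720 = 631 minutes = 10:31.
Now compute the angle at 10:31:
Hour hand: 10 x 30 + 31 x 0.5 = 315.5 degrees
Minute hand: 31 x 6 = 186 degrees
Difference: |315.5 - 186| = 129.5 degrees
The angle is 129.5 degrees

Final answer: 129.5 degrees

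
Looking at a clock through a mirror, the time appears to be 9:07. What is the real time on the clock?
Reflection across the vertical (12-6) axis maps a hand at angle A degrees to (360 - A) degrees, which sends a reading of T minutes past 12:00 to (720 - T) minutes past 12:00.
Mirror reads 9:07 = 547 minutes past 12:00.
Actual time: (720 - 547) mod 720 = 173 minutes = 2:53.

Final answer: 2:53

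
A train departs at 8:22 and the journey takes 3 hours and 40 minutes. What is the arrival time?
Starting time: 8:22
Adding 40 minutes to 22 minutes: 22 + 40 = 62 minutes = 1 hour and 2 minutes
Adding 3 hours: 8 + 3 + 1 (carry) = 12
Final time: 12:02

Final answer: 12:02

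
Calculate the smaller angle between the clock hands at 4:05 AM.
Hour hand position: 4 x 30 + 5 x 0.5 = 122.5 degrees
Minute hand position: 5 x 6 = 30 degrees
Difference: |122.5 - 30| = 92.5 degrees
The angle between the hands is 92.5 degrees

Final answer: 92.5 degrees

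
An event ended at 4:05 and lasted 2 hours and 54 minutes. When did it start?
Starting time: 4:05 = 245 total minutes past 12:00
Subtracting: 2 hours and 54 minutes = 174 minutes
245 - 174 = 71 minutes
= 1 hour and 11 minutes past 12:00 = 1:11

Final answer: 1:11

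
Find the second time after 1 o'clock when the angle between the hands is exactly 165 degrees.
At t minutes past 1:00, the hour hand is at 30 x 1 + 0.5t degrees and the minute hand is at 6t degrees.
The smaller angle between them is 165 degrees when |30H - 5.5t| = 165 or |30H - 5.5t| = 195.
With H = 1, solve 30 x 1 - 5.5t = +/- target for each target:
  t = (30 x 1 - 165) / 5.5 = -24.55 (outside (0, 60))
  t = (30 x 1 + 165) / 5.5 = 35.45
  t = (30 x 1 - 195) / 5.5 = -30 (outside (0, 60))
  t = (30 x 1 + 195) / 5.5 = 40.91
Valid solutions in (0, 60): {35.45, 40.91} minutes.
The second occurrence is t = 40.91 minutes.
The hands form a 165-degree angle at 40.91 minutes past 1:00.

Final answer: 40.91 minutes past 1:00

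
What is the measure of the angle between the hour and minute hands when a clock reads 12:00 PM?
Hour hand position: 0 x 30 + 0 x 0.5 = 0 degrees
Minute hand position: 0 x 6 = 0 degrees
Difference: |0 - 0| = 0 degrees
The angle between the hands is 0 degrees

Final answer: 0 degrees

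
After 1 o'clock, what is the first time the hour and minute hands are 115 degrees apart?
At t minutes past 1:00, the hour hand is at 30 x 1 + 0.5t degrees and the minute hand is at 6t degrees.
The smaller angle between them is 115 degrees when |30H - 5.5t| = 115 or |30H - 5.5t| = 245.
With H = 1, solve 30 x 1 - 5.5t = +/- target for each target:
  t = (30 x 1 - 115) / 5.5 = -15.45 (outside (0, 60))
  t = (30 x 1 + 115) / 5.5 = 26.36
  t = (30 x 1 - 245) / 5.5 = -39.09 (outside (0, 60))
  t = (30 x 1 + 245) / 5.5 = 50
Valid solutions in (0, 60): {26.36, 50} minutes.
The first occurrence is t = 26.36 minutes.
The hands form a 115-degree angle at 26.36 minutes past 1:00.

Final answer: 26.36 minutes past 1:00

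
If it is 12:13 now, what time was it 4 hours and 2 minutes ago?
Starting time: 12:13 = 13 total minutes past 12:00
Subtracting: 4 hours and 2 minutes = 242 minutes
13 - 242 = -229 (negative, add 12 hours = 720) = 491 minutes
= 8 hours and 11 minutes past 12:00 = 8:11

Final answer: 8:11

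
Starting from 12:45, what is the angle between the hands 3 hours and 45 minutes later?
First find the time 3 hours and 45 minutes after 12:45.
Total minutes: 12 x 60 + 45 + 3 x 60 + 45 = 990.
990 mod 720 = 270 minutes = 4:30.
Now compute the angle at 4:30:
Hour hand: 4 x 30 + 30 x 0.5 = 135 degrees
Minute hand: 30 x 6 = 180 degrees
Difference: |135 - 180| = 45 degrees
The angle is 45 degrees

Final answer: 45 degrees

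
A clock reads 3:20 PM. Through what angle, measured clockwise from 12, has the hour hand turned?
The hour hand moves 30 degrees per hour and 0.5 degrees per minute.
At 3:20: (3) x 30 + 20 x 0.5 = 90 + 10 = 100 degrees

Final answer: 100 degrees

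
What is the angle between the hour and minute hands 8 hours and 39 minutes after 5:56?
First find the time 8 hours and 39 minutes after 5:56.
Total minutes: 5 x 60 + 56 + 8 x 60 + 39 = 875.
875 mod 720 = 155 minutes = 2:35.
Now compute the angle at 2:35:
Hour hand: 2 x 30 + 35 x 0.5 = 77.5 degrees
Minute hand: 35 x 6 = 210 degrees
Difference: |77.5 - 210| = 132.5 degrees
The angle is 132.5 degrees

Final answer: 132.5 degrees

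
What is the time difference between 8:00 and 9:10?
From 8:00 to 9:10:
(9 x 60 + 10) - (8 x 60 + 0) = 550 - 480 = 70 minutes
= 1 hour and 10 minutes

Final answer: 1 hour and 10 minutes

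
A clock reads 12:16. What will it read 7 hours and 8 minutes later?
Starting time: 12:16
Adding 8 minutes to 16 minutes: 16 + 8 = 24 minutes
Adding 7 hours: 12 + 7 = 19 - 12 = 7
Final time: 7:24

Final answer: 7:24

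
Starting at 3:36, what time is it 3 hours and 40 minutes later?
Starting time: 3:36
Adding 40 minutes to 36 minutes: 36 + 40 = 76 minutes = 1 hour and 16 minutes
Adding 3 hours: 3 + 3 + 1 (carry) = 7
Final time: 7:16

Final answer: 7:16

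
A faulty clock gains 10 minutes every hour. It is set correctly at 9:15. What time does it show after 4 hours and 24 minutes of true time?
For every 60 true minutes, the faulty clock advances 60 + 10 = 70 minutes.
True elapsed: 4 hours and 24 minutes = 264 minutes.
Faulty clock advances: 264 x 70/60 = 308 minutes (drift: 44 minutes ahead).
Shown time: 9:15 + 308 minutes = 2:23.

Final answer: 2:23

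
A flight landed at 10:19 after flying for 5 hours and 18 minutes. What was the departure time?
Starting time: 10:19 = 619 total minutes past 12:00
Subtracting: 5 hours and 18 minutes = 318 minutes
619 - 318 = 301 minutes
= 5 hours and 1 minute past 12:00 = 5:01

Final answer: 5:01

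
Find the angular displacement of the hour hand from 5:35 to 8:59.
The hour hand moves 0.5 degrees per minute.
Time elapsed: 8:59 - 5:35 = 204 minutes
Angular displacement: 204 x 0.5 = 102 degrees

Final answer: 102 degrees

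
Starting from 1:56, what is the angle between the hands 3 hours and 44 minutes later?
First find the time 3 hours and 44 minutes after 1:56.
Total minutes: 1 x 60 + 56 + 3 x 60 + 44 = 340.
340 mod 720 = 340 minutes = 5:40.
Now compute the angle at 5:40:
Hour hand: 5 x 30 + 40 x 0.5 = 170 degrees
Minute hand: 40 x 6 = 240 degrees
Difference: |170 - 240| = 70 degrees
The angle is 70 degrees

Final answer: 70 degrees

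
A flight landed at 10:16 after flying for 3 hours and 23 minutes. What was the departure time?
Starting time: 10:16 = 616 total minutes past 12:00
Subtracting: 3 hours and 23 minutes = 203 minutes
616 - 203 = 413 minutes
= 6 hours and 53 minutes past 12:00 = 6:53

Final answer: 6:53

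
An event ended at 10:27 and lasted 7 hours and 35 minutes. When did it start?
Starting time: 10:27 = 627 total minutes past 12:00
Subtracting: 7 hours and 35 minutes = 455 minutes
627 - 455 = 172 minutes
= 2 hours and 52 minutes past 12:00 = 2:52

Final answer: 2:52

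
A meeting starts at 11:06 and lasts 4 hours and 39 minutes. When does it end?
Starting time: 11:06
Adding 39 minutes to 6 minutes: 6 + 39 = 45 minutes
Adding 4 hours: 11 + 4 = 15 - 12 = 3
Final time: 3:45

Final answer: 3:45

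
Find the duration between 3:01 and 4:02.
From 3:01 to 4:02:
(4 x 60 + 2) - (3 x 60 + 1) = 242 - 181 = 61 minutes
= 1 hour and 1 minute

Final answer: 1 hour and 1 minute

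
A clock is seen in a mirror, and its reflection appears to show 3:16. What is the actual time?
Reflection across the vertical (12-6) axis maps a hand at angle A degrees to (360 - A) degrees, which sends a reading of T minutes past 12:00 to (720 - T) minutes past 12:00.
Mirror reads 3:16 = 196 minutes past 12:00.
Actual time: (720 - 196) mod 720 = 524 minutes = 8:44.

Final answer: 8:44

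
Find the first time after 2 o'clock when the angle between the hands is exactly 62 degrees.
At t minutes past 2:00, the hour hand is at 30 x 2 + 0.5t degrees and the minute hand is at 6t degrees.
The smaller angle between them is 62 degrees when |30H - 5.5t| = 62 or |30H - 5.5t| = 298.
With H = 2, solve 30 x 2 - 5.5t = +/- target for each target:
  t = (30 x 2 - 62) / 5.5 = -0.36 (outside (0, 60))
  t = (30 x 2 + 62) / 5.5 = 22.18
  t = (30 x 2 - 298) / 5.5 = -43.27 (outside (0, 60))
  t = (30 x 2 + 298) / 5.5 = 65.09 (outside (0, 60))
Valid solutions in (0, 60): {22.18} minutes.
The first occurrence is t = 22.18 minutes.
The hands form a 62-degree angle at 22.18 minutes past 2:00.

Final answer: 22.18 minutes past 2:00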